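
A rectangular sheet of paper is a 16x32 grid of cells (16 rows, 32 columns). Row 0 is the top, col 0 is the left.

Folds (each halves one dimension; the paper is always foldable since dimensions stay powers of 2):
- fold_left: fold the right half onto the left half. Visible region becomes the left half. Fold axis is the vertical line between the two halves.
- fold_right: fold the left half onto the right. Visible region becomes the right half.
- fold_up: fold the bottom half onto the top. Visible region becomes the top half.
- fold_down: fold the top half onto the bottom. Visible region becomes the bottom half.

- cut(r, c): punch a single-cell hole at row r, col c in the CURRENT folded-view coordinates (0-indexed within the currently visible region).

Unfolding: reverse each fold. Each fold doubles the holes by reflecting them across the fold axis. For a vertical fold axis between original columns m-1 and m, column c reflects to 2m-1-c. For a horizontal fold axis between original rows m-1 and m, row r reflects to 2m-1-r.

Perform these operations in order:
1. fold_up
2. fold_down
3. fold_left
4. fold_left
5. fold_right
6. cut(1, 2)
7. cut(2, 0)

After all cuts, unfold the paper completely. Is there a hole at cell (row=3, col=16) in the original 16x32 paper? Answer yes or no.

Op 1 fold_up: fold axis h@8; visible region now rows[0,8) x cols[0,32) = 8x32
Op 2 fold_down: fold axis h@4; visible region now rows[4,8) x cols[0,32) = 4x32
Op 3 fold_left: fold axis v@16; visible region now rows[4,8) x cols[0,16) = 4x16
Op 4 fold_left: fold axis v@8; visible region now rows[4,8) x cols[0,8) = 4x8
Op 5 fold_right: fold axis v@4; visible region now rows[4,8) x cols[4,8) = 4x4
Op 6 cut(1, 2): punch at orig (5,6); cuts so far [(5, 6)]; region rows[4,8) x cols[4,8) = 4x4
Op 7 cut(2, 0): punch at orig (6,4); cuts so far [(5, 6), (6, 4)]; region rows[4,8) x cols[4,8) = 4x4
Unfold 1 (reflect across v@4): 4 holes -> [(5, 1), (5, 6), (6, 3), (6, 4)]
Unfold 2 (reflect across v@8): 8 holes -> [(5, 1), (5, 6), (5, 9), (5, 14), (6, 3), (6, 4), (6, 11), (6, 12)]
Unfold 3 (reflect across v@16): 16 holes -> [(5, 1), (5, 6), (5, 9), (5, 14), (5, 17), (5, 22), (5, 25), (5, 30), (6, 3), (6, 4), (6, 11), (6, 12), (6, 19), (6, 20), (6, 27), (6, 28)]
Unfold 4 (reflect across h@4): 32 holes -> [(1, 3), (1, 4), (1, 11), (1, 12), (1, 19), (1, 20), (1, 27), (1, 28), (2, 1), (2, 6), (2, 9), (2, 14), (2, 17), (2, 22), (2, 25), (2, 30), (5, 1), (5, 6), (5, 9), (5, 14), (5, 17), (5, 22), (5, 25), (5, 30), (6, 3), (6, 4), (6, 11), (6, 12), (6, 19), (6, 20), (6, 27), (6, 28)]
Unfold 5 (reflect across h@8): 64 holes -> [(1, 3), (1, 4), (1, 11), (1, 12), (1, 19), (1, 20), (1, 27), (1, 28), (2, 1), (2, 6), (2, 9), (2, 14), (2, 17), (2, 22), (2, 25), (2, 30), (5, 1), (5, 6), (5, 9), (5, 14), (5, 17), (5, 22), (5, 25), (5, 30), (6, 3), (6, 4), (6, 11), (6, 12), (6, 19), (6, 20), (6, 27), (6, 28), (9, 3), (9, 4), (9, 11), (9, 12), (9, 19), (9, 20), (9, 27), (9, 28), (10, 1), (10, 6), (10, 9), (10, 14), (10, 17), (10, 22), (10, 25), (10, 30), (13, 1), (13, 6), (13, 9), (13, 14), (13, 17), (13, 22), (13, 25), (13, 30), (14, 3), (14, 4), (14, 11), (14, 12), (14, 19), (14, 20), (14, 27), (14, 28)]
Holes: [(1, 3), (1, 4), (1, 11), (1, 12), (1, 19), (1, 20), (1, 27), (1, 28), (2, 1), (2, 6), (2, 9), (2, 14), (2, 17), (2, 22), (2, 25), (2, 30), (5, 1), (5, 6), (5, 9), (5, 14), (5, 17), (5, 22), (5, 25), (5, 30), (6, 3), (6, 4), (6, 11), (6, 12), (6, 19), (6, 20), (6, 27), (6, 28), (9, 3), (9, 4), (9, 11), (9, 12), (9, 19), (9, 20), (9, 27), (9, 28), (10, 1), (10, 6), (10, 9), (10, 14), (10, 17), (10, 22), (10, 25), (10, 30), (13, 1), (13, 6), (13, 9), (13, 14), (13, 17), (13, 22), (13, 25), (13, 30), (14, 3), (14, 4), (14, 11), (14, 12), (14, 19), (14, 20), (14, 27), (14, 28)]

Answer: no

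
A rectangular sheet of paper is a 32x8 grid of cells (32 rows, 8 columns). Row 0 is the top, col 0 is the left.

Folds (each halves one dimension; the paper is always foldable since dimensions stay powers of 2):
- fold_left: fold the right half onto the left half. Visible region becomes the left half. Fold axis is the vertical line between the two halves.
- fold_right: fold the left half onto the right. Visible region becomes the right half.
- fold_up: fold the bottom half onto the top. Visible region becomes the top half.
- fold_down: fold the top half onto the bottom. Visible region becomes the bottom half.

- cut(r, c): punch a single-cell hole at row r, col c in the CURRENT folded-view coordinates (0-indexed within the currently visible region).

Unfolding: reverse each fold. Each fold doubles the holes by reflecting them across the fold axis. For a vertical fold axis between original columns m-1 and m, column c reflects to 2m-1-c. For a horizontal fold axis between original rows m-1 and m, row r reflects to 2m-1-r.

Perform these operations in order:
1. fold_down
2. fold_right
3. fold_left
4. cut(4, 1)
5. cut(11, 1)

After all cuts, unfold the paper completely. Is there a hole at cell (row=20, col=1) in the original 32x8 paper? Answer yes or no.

Op 1 fold_down: fold axis h@16; visible region now rows[16,32) x cols[0,8) = 16x8
Op 2 fold_right: fold axis v@4; visible region now rows[16,32) x cols[4,8) = 16x4
Op 3 fold_left: fold axis v@6; visible region now rows[16,32) x cols[4,6) = 16x2
Op 4 cut(4, 1): punch at orig (20,5); cuts so far [(20, 5)]; region rows[16,32) x cols[4,6) = 16x2
Op 5 cut(11, 1): punch at orig (27,5); cuts so far [(20, 5), (27, 5)]; region rows[16,32) x cols[4,6) = 16x2
Unfold 1 (reflect across v@6): 4 holes -> [(20, 5), (20, 6), (27, 5), (27, 6)]
Unfold 2 (reflect across v@4): 8 holes -> [(20, 1), (20, 2), (20, 5), (20, 6), (27, 1), (27, 2), (27, 5), (27, 6)]
Unfold 3 (reflect across h@16): 16 holes -> [(4, 1), (4, 2), (4, 5), (4, 6), (11, 1), (11, 2), (11, 5), (11, 6), (20, 1), (20, 2), (20, 5), (20, 6), (27, 1), (27, 2), (27, 5), (27, 6)]
Holes: [(4, 1), (4, 2), (4, 5), (4, 6), (11, 1), (11, 2), (11, 5), (11, 6), (20, 1), (20, 2), (20, 5), (20, 6), (27, 1), (27, 2), (27, 5), (27, 6)]

Answer: yes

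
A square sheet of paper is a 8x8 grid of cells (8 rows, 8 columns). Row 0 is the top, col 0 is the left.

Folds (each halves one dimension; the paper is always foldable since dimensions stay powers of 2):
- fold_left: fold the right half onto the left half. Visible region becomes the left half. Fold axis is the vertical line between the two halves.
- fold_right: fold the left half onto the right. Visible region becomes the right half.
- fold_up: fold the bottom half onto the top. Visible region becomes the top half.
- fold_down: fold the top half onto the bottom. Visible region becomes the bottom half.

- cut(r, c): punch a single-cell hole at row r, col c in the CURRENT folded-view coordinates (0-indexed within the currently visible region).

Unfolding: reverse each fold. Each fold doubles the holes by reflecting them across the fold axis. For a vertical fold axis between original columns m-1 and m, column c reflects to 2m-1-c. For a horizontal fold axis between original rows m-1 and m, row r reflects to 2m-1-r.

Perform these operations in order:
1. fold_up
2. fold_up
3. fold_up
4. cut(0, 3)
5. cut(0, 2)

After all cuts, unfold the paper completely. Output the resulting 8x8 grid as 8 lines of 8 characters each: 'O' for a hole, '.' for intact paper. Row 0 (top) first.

Op 1 fold_up: fold axis h@4; visible region now rows[0,4) x cols[0,8) = 4x8
Op 2 fold_up: fold axis h@2; visible region now rows[0,2) x cols[0,8) = 2x8
Op 3 fold_up: fold axis h@1; visible region now rows[0,1) x cols[0,8) = 1x8
Op 4 cut(0, 3): punch at orig (0,3); cuts so far [(0, 3)]; region rows[0,1) x cols[0,8) = 1x8
Op 5 cut(0, 2): punch at orig (0,2); cuts so far [(0, 2), (0, 3)]; region rows[0,1) x cols[0,8) = 1x8
Unfold 1 (reflect across h@1): 4 holes -> [(0, 2), (0, 3), (1, 2), (1, 3)]
Unfold 2 (reflect across h@2): 8 holes -> [(0, 2), (0, 3), (1, 2), (1, 3), (2, 2), (2, 3), (3, 2), (3, 3)]
Unfold 3 (reflect across h@4): 16 holes -> [(0, 2), (0, 3), (1, 2), (1, 3), (2, 2), (2, 3), (3, 2), (3, 3), (4, 2), (4, 3), (5, 2), (5, 3), (6, 2), (6, 3), (7, 2), (7, 3)]

Answer: ..OO....
..OO....
..OO....
..OO....
..OO....
..OO....
..OO....
..OO....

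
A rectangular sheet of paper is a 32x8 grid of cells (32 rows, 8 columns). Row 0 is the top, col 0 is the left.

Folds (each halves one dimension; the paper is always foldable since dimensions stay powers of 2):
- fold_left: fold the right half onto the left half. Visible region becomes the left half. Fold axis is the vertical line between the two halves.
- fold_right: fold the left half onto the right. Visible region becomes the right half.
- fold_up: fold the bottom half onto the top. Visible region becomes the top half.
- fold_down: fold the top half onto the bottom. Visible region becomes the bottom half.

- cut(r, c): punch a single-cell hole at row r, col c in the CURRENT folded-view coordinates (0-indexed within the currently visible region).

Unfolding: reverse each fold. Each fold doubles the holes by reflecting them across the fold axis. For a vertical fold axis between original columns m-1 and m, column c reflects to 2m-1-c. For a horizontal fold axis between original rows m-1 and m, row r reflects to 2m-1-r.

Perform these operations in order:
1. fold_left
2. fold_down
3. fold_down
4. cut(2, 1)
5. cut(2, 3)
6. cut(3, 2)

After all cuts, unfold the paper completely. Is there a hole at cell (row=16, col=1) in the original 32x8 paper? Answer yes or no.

Op 1 fold_left: fold axis v@4; visible region now rows[0,32) x cols[0,4) = 32x4
Op 2 fold_down: fold axis h@16; visible region now rows[16,32) x cols[0,4) = 16x4
Op 3 fold_down: fold axis h@24; visible region now rows[24,32) x cols[0,4) = 8x4
Op 4 cut(2, 1): punch at orig (26,1); cuts so far [(26, 1)]; region rows[24,32) x cols[0,4) = 8x4
Op 5 cut(2, 3): punch at orig (26,3); cuts so far [(26, 1), (26, 3)]; region rows[24,32) x cols[0,4) = 8x4
Op 6 cut(3, 2): punch at orig (27,2); cuts so far [(26, 1), (26, 3), (27, 2)]; region rows[24,32) x cols[0,4) = 8x4
Unfold 1 (reflect across h@24): 6 holes -> [(20, 2), (21, 1), (21, 3), (26, 1), (26, 3), (27, 2)]
Unfold 2 (reflect across h@16): 12 holes -> [(4, 2), (5, 1), (5, 3), (10, 1), (10, 3), (11, 2), (20, 2), (21, 1), (21, 3), (26, 1), (26, 3), (27, 2)]
Unfold 3 (reflect across v@4): 24 holes -> [(4, 2), (4, 5), (5, 1), (5, 3), (5, 4), (5, 6), (10, 1), (10, 3), (10, 4), (10, 6), (11, 2), (11, 5), (20, 2), (20, 5), (21, 1), (21, 3), (21, 4), (21, 6), (26, 1), (26, 3), (26, 4), (26, 6), (27, 2), (27, 5)]
Holes: [(4, 2), (4, 5), (5, 1), (5, 3), (5, 4), (5, 6), (10, 1), (10, 3), (10, 4), (10, 6), (11, 2), (11, 5), (20, 2), (20, 5), (21, 1), (21, 3), (21, 4), (21, 6), (26, 1), (26, 3), (26, 4), (26, 6), (27, 2), (27, 5)]

Answer: no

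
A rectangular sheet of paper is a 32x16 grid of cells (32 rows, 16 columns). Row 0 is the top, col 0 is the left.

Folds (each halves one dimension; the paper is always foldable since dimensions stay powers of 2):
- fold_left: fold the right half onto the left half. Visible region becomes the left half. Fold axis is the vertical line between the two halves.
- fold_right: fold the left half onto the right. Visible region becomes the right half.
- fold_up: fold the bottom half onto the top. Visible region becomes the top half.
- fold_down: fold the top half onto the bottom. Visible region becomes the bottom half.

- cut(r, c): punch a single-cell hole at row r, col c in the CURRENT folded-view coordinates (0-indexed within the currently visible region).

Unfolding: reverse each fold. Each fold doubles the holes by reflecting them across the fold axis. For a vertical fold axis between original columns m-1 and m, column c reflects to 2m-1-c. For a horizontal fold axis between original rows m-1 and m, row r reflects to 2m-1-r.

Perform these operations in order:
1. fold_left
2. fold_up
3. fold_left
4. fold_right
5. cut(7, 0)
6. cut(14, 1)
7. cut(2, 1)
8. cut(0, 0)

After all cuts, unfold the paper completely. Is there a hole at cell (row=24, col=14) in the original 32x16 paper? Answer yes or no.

Op 1 fold_left: fold axis v@8; visible region now rows[0,32) x cols[0,8) = 32x8
Op 2 fold_up: fold axis h@16; visible region now rows[0,16) x cols[0,8) = 16x8
Op 3 fold_left: fold axis v@4; visible region now rows[0,16) x cols[0,4) = 16x4
Op 4 fold_right: fold axis v@2; visible region now rows[0,16) x cols[2,4) = 16x2
Op 5 cut(7, 0): punch at orig (7,2); cuts so far [(7, 2)]; region rows[0,16) x cols[2,4) = 16x2
Op 6 cut(14, 1): punch at orig (14,3); cuts so far [(7, 2), (14, 3)]; region rows[0,16) x cols[2,4) = 16x2
Op 7 cut(2, 1): punch at orig (2,3); cuts so far [(2, 3), (7, 2), (14, 3)]; region rows[0,16) x cols[2,4) = 16x2
Op 8 cut(0, 0): punch at orig (0,2); cuts so far [(0, 2), (2, 3), (7, 2), (14, 3)]; region rows[0,16) x cols[2,4) = 16x2
Unfold 1 (reflect across v@2): 8 holes -> [(0, 1), (0, 2), (2, 0), (2, 3), (7, 1), (7, 2), (14, 0), (14, 3)]
Unfold 2 (reflect across v@4): 16 holes -> [(0, 1), (0, 2), (0, 5), (0, 6), (2, 0), (2, 3), (2, 4), (2, 7), (7, 1), (7, 2), (7, 5), (7, 6), (14, 0), (14, 3), (14, 4), (14, 7)]
Unfold 3 (reflect across h@16): 32 holes -> [(0, 1), (0, 2), (0, 5), (0, 6), (2, 0), (2, 3), (2, 4), (2, 7), (7, 1), (7, 2), (7, 5), (7, 6), (14, 0), (14, 3), (14, 4), (14, 7), (17, 0), (17, 3), (17, 4), (17, 7), (24, 1), (24, 2), (24, 5), (24, 6), (29, 0), (29, 3), (29, 4), (29, 7), (31, 1), (31, 2), (31, 5), (31, 6)]
Unfold 4 (reflect across v@8): 64 holes -> [(0, 1), (0, 2), (0, 5), (0, 6), (0, 9), (0, 10), (0, 13), (0, 14), (2, 0), (2, 3), (2, 4), (2, 7), (2, 8), (2, 11), (2, 12), (2, 15), (7, 1), (7, 2), (7, 5), (7, 6), (7, 9), (7, 10), (7, 13), (7, 14), (14, 0), (14, 3), (14, 4), (14, 7), (14, 8), (14, 11), (14, 12), (14, 15), (17, 0), (17, 3), (17, 4), (17, 7), (17, 8), (17, 11), (17, 12), (17, 15), (24, 1), (24, 2), (24, 5), (24, 6), (24, 9), (24, 10), (24, 13), (24, 14), (29, 0), (29, 3), (29, 4), (29, 7), (29, 8), (29, 11), (29, 12), (29, 15), (31, 1), (31, 2), (31, 5), (31, 6), (31, 9), (31, 10), (31, 13), (31, 14)]
Holes: [(0, 1), (0, 2), (0, 5), (0, 6), (0, 9), (0, 10), (0, 13), (0, 14), (2, 0), (2, 3), (2, 4), (2, 7), (2, 8), (2, 11), (2, 12), (2, 15), (7, 1), (7, 2), (7, 5), (7, 6), (7, 9), (7, 10), (7, 13), (7, 14), (14, 0), (14, 3), (14, 4), (14, 7), (14, 8), (14, 11), (14, 12), (14, 15), (17, 0), (17, 3), (17, 4), (17, 7), (17, 8), (17, 11), (17, 12), (17, 15), (24, 1), (24, 2), (24, 5), (24, 6), (24, 9), (24, 10), (24, 13), (24, 14), (29, 0), (29, 3), (29, 4), (29, 7), (29, 8), (29, 11), (29, 12), (29, 15), (31, 1), (31, 2), (31, 5), (31, 6), (31, 9), (31, 10), (31, 13), (31, 14)]

Answer: yes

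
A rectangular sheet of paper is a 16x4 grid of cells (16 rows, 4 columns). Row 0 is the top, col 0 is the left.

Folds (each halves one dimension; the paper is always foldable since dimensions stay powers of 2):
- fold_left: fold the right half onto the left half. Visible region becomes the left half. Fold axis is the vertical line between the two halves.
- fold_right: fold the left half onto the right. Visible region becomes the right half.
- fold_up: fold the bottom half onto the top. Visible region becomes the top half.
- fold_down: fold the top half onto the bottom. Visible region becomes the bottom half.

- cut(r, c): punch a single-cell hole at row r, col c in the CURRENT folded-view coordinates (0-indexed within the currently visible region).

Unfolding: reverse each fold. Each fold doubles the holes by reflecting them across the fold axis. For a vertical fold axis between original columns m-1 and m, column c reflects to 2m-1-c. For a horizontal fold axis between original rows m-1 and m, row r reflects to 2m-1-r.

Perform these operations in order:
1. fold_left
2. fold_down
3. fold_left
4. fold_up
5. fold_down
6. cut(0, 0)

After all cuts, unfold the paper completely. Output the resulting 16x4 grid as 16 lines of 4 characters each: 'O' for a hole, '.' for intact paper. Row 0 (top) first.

Answer: ....
OOOO
OOOO
....
....
OOOO
OOOO
....
....
OOOO
OOOO
....
....
OOOO
OOOO
....

Derivation:
Op 1 fold_left: fold axis v@2; visible region now rows[0,16) x cols[0,2) = 16x2
Op 2 fold_down: fold axis h@8; visible region now rows[8,16) x cols[0,2) = 8x2
Op 3 fold_left: fold axis v@1; visible region now rows[8,16) x cols[0,1) = 8x1
Op 4 fold_up: fold axis h@12; visible region now rows[8,12) x cols[0,1) = 4x1
Op 5 fold_down: fold axis h@10; visible region now rows[10,12) x cols[0,1) = 2x1
Op 6 cut(0, 0): punch at orig (10,0); cuts so far [(10, 0)]; region rows[10,12) x cols[0,1) = 2x1
Unfold 1 (reflect across h@10): 2 holes -> [(9, 0), (10, 0)]
Unfold 2 (reflect across h@12): 4 holes -> [(9, 0), (10, 0), (13, 0), (14, 0)]
Unfold 3 (reflect across v@1): 8 holes -> [(9, 0), (9, 1), (10, 0), (10, 1), (13, 0), (13, 1), (14, 0), (14, 1)]
Unfold 4 (reflect across h@8): 16 holes -> [(1, 0), (1, 1), (2, 0), (2, 1), (5, 0), (5, 1), (6, 0), (6, 1), (9, 0), (9, 1), (10, 0), (10, 1), (13, 0), (13, 1), (14, 0), (14, 1)]
Unfold 5 (reflect across v@2): 32 holes -> [(1, 0), (1, 1), (1, 2), (1, 3), (2, 0), (2, 1), (2, 2), (2, 3), (5, 0), (5, 1), (5, 2), (5, 3), (6, 0), (6, 1), (6, 2), (6, 3), (9, 0), (9, 1), (9, 2), (9, 3), (10, 0), (10, 1), (10, 2), (10, 3), (13, 0), (13, 1), (13, 2), (13, 3), (14, 0), (14, 1), (14, 2), (14, 3)]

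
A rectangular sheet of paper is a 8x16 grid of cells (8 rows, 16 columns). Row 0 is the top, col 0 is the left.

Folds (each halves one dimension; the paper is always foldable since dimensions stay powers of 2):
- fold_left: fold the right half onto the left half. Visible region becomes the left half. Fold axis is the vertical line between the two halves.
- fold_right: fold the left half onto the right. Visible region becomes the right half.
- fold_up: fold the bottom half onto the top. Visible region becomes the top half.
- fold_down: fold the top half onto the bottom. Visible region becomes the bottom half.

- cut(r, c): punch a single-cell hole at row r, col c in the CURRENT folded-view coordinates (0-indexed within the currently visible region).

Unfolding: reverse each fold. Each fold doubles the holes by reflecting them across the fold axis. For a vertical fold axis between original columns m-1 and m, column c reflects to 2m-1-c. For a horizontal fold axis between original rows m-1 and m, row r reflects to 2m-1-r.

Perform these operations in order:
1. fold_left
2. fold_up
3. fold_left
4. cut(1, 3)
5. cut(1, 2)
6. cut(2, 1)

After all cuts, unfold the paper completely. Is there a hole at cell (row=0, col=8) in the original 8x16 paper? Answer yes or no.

Op 1 fold_left: fold axis v@8; visible region now rows[0,8) x cols[0,8) = 8x8
Op 2 fold_up: fold axis h@4; visible region now rows[0,4) x cols[0,8) = 4x8
Op 3 fold_left: fold axis v@4; visible region now rows[0,4) x cols[0,4) = 4x4
Op 4 cut(1, 3): punch at orig (1,3); cuts so far [(1, 3)]; region rows[0,4) x cols[0,4) = 4x4
Op 5 cut(1, 2): punch at orig (1,2); cuts so far [(1, 2), (1, 3)]; region rows[0,4) x cols[0,4) = 4x4
Op 6 cut(2, 1): punch at orig (2,1); cuts so far [(1, 2), (1, 3), (2, 1)]; region rows[0,4) x cols[0,4) = 4x4
Unfold 1 (reflect across v@4): 6 holes -> [(1, 2), (1, 3), (1, 4), (1, 5), (2, 1), (2, 6)]
Unfold 2 (reflect across h@4): 12 holes -> [(1, 2), (1, 3), (1, 4), (1, 5), (2, 1), (2, 6), (5, 1), (5, 6), (6, 2), (6, 3), (6, 4), (6, 5)]
Unfold 3 (reflect across v@8): 24 holes -> [(1, 2), (1, 3), (1, 4), (1, 5), (1, 10), (1, 11), (1, 12), (1, 13), (2, 1), (2, 6), (2, 9), (2, 14), (5, 1), (5, 6), (5, 9), (5, 14), (6, 2), (6, 3), (6, 4), (6, 5), (6, 10), (6, 11), (6, 12), (6, 13)]
Holes: [(1, 2), (1, 3), (1, 4), (1, 5), (1, 10), (1, 11), (1, 12), (1, 13), (2, 1), (2, 6), (2, 9), (2, 14), (5, 1), (5, 6), (5, 9), (5, 14), (6, 2), (6, 3), (6, 4), (6, 5), (6, 10), (6, 11), (6, 12), (6, 13)]

Answer: no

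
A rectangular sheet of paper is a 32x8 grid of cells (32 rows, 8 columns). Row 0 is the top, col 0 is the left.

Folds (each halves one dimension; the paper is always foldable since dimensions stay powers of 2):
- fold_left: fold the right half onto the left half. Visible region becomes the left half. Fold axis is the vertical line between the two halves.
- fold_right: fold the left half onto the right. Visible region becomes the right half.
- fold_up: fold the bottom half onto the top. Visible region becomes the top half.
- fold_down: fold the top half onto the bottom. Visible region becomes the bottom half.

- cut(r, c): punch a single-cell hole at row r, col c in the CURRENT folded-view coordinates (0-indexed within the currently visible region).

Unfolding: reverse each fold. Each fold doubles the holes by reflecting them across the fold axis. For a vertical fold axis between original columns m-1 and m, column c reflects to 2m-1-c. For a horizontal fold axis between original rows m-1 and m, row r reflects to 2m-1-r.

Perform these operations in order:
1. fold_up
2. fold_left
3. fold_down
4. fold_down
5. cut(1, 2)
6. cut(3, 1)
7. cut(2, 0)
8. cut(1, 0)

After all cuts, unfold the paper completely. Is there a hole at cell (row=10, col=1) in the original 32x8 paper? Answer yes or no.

Op 1 fold_up: fold axis h@16; visible region now rows[0,16) x cols[0,8) = 16x8
Op 2 fold_left: fold axis v@4; visible region now rows[0,16) x cols[0,4) = 16x4
Op 3 fold_down: fold axis h@8; visible region now rows[8,16) x cols[0,4) = 8x4
Op 4 fold_down: fold axis h@12; visible region now rows[12,16) x cols[0,4) = 4x4
Op 5 cut(1, 2): punch at orig (13,2); cuts so far [(13, 2)]; region rows[12,16) x cols[0,4) = 4x4
Op 6 cut(3, 1): punch at orig (15,1); cuts so far [(13, 2), (15, 1)]; region rows[12,16) x cols[0,4) = 4x4
Op 7 cut(2, 0): punch at orig (14,0); cuts so far [(13, 2), (14, 0), (15, 1)]; region rows[12,16) x cols[0,4) = 4x4
Op 8 cut(1, 0): punch at orig (13,0); cuts so far [(13, 0), (13, 2), (14, 0), (15, 1)]; region rows[12,16) x cols[0,4) = 4x4
Unfold 1 (reflect across h@12): 8 holes -> [(8, 1), (9, 0), (10, 0), (10, 2), (13, 0), (13, 2), (14, 0), (15, 1)]
Unfold 2 (reflect across h@8): 16 holes -> [(0, 1), (1, 0), (2, 0), (2, 2), (5, 0), (5, 2), (6, 0), (7, 1), (8, 1), (9, 0), (10, 0), (10, 2), (13, 0), (13, 2), (14, 0), (15, 1)]
Unfold 3 (reflect across v@4): 32 holes -> [(0, 1), (0, 6), (1, 0), (1, 7), (2, 0), (2, 2), (2, 5), (2, 7), (5, 0), (5, 2), (5, 5), (5, 7), (6, 0), (6, 7), (7, 1), (7, 6), (8, 1), (8, 6), (9, 0), (9, 7), (10, 0), (10, 2), (10, 5), (10, 7), (13, 0), (13, 2), (13, 5), (13, 7), (14, 0), (14, 7), (15, 1), (15, 6)]
Unfold 4 (reflect across h@16): 64 holes -> [(0, 1), (0, 6), (1, 0), (1, 7), (2, 0), (2, 2), (2, 5), (2, 7), (5, 0), (5, 2), (5, 5), (5, 7), (6, 0), (6, 7), (7, 1), (7, 6), (8, 1), (8, 6), (9, 0), (9, 7), (10, 0), (10, 2), (10, 5), (10, 7), (13, 0), (13, 2), (13, 5), (13, 7), (14, 0), (14, 7), (15, 1), (15, 6), (16, 1), (16, 6), (17, 0), (17, 7), (18, 0), (18, 2), (18, 5), (18, 7), (21, 0), (21, 2), (21, 5), (21, 7), (22, 0), (22, 7), (23, 1), (23, 6), (24, 1), (24, 6), (25, 0), (25, 7), (26, 0), (26, 2), (26, 5), (26, 7), (29, 0), (29, 2), (29, 5), (29, 7), (30, 0), (30, 7), (31, 1), (31, 6)]
Holes: [(0, 1), (0, 6), (1, 0), (1, 7), (2, 0), (2, 2), (2, 5), (2, 7), (5, 0), (5, 2), (5, 5), (5, 7), (6, 0), (6, 7), (7, 1), (7, 6), (8, 1), (8, 6), (9, 0), (9, 7), (10, 0), (10, 2), (10, 5), (10, 7), (13, 0), (13, 2), (13, 5), (13, 7), (14, 0), (14, 7), (15, 1), (15, 6), (16, 1), (16, 6), (17, 0), (17, 7), (18, 0), (18, 2), (18, 5), (18, 7), (21, 0), (21, 2), (21, 5), (21, 7), (22, 0), (22, 7), (23, 1), (23, 6), (24, 1), (24, 6), (25, 0), (25, 7), (26, 0), (26, 2), (26, 5), (26, 7), (29, 0), (29, 2), (29, 5), (29, 7), (30, 0), (30, 7), (31, 1), (31, 6)]

Answer: no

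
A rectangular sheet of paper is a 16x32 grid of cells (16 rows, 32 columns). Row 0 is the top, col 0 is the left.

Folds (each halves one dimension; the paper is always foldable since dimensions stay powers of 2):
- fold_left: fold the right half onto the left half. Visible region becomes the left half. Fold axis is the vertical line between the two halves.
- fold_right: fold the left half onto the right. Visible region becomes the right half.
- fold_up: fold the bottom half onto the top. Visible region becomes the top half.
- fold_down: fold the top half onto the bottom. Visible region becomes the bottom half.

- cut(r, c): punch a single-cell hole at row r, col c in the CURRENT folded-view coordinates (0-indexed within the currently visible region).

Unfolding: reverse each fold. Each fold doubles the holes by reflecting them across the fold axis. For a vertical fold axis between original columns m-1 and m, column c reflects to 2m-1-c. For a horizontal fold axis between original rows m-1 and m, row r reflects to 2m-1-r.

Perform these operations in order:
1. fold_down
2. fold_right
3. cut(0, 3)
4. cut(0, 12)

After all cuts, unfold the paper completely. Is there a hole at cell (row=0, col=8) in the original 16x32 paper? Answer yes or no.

Op 1 fold_down: fold axis h@8; visible region now rows[8,16) x cols[0,32) = 8x32
Op 2 fold_right: fold axis v@16; visible region now rows[8,16) x cols[16,32) = 8x16
Op 3 cut(0, 3): punch at orig (8,19); cuts so far [(8, 19)]; region rows[8,16) x cols[16,32) = 8x16
Op 4 cut(0, 12): punch at orig (8,28); cuts so far [(8, 19), (8, 28)]; region rows[8,16) x cols[16,32) = 8x16
Unfold 1 (reflect across v@16): 4 holes -> [(8, 3), (8, 12), (8, 19), (8, 28)]
Unfold 2 (reflect across h@8): 8 holes -> [(7, 3), (7, 12), (7, 19), (7, 28), (8, 3), (8, 12), (8, 19), (8, 28)]
Holes: [(7, 3), (7, 12), (7, 19), (7, 28), (8, 3), (8, 12), (8, 19), (8, 28)]

Answer: no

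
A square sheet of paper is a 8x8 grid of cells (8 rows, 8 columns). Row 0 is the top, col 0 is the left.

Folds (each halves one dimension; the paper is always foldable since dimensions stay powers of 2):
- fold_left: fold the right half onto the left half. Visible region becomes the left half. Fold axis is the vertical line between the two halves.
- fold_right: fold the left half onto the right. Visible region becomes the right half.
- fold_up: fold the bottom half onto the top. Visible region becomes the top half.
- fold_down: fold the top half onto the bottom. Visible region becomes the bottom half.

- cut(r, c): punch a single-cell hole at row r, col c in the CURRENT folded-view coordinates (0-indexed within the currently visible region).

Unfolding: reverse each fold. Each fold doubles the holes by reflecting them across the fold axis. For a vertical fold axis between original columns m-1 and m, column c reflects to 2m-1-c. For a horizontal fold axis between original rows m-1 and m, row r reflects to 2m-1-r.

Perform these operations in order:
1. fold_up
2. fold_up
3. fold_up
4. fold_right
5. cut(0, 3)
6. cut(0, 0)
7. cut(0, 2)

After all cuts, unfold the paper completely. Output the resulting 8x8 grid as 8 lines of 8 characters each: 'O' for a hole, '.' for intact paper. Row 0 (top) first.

Op 1 fold_up: fold axis h@4; visible region now rows[0,4) x cols[0,8) = 4x8
Op 2 fold_up: fold axis h@2; visible region now rows[0,2) x cols[0,8) = 2x8
Op 3 fold_up: fold axis h@1; visible region now rows[0,1) x cols[0,8) = 1x8
Op 4 fold_right: fold axis v@4; visible region now rows[0,1) x cols[4,8) = 1x4
Op 5 cut(0, 3): punch at orig (0,7); cuts so far [(0, 7)]; region rows[0,1) x cols[4,8) = 1x4
Op 6 cut(0, 0): punch at orig (0,4); cuts so far [(0, 4), (0, 7)]; region rows[0,1) x cols[4,8) = 1x4
Op 7 cut(0, 2): punch at orig (0,6); cuts so far [(0, 4), (0, 6), (0, 7)]; region rows[0,1) x cols[4,8) = 1x4
Unfold 1 (reflect across v@4): 6 holes -> [(0, 0), (0, 1), (0, 3), (0, 4), (0, 6), (0, 7)]
Unfold 2 (reflect across h@1): 12 holes -> [(0, 0), (0, 1), (0, 3), (0, 4), (0, 6), (0, 7), (1, 0), (1, 1), (1, 3), (1, 4), (1, 6), (1, 7)]
Unfold 3 (reflect across h@2): 24 holes -> [(0, 0), (0, 1), (0, 3), (0, 4), (0, 6), (0, 7), (1, 0), (1, 1), (1, 3), (1, 4), (1, 6), (1, 7), (2, 0), (2, 1), (2, 3), (2, 4), (2, 6), (2, 7), (3, 0), (3, 1), (3, 3), (3, 4), (3, 6), (3, 7)]
Unfold 4 (reflect across h@4): 48 holes -> [(0, 0), (0, 1), (0, 3), (0, 4), (0, 6), (0, 7), (1, 0), (1, 1), (1, 3), (1, 4), (1, 6), (1, 7), (2, 0), (2, 1), (2, 3), (2, 4), (2, 6), (2, 7), (3, 0), (3, 1), (3, 3), (3, 4), (3, 6), (3, 7), (4, 0), (4, 1), (4, 3), (4, 4), (4, 6), (4, 7), (5, 0), (5, 1), (5, 3), (5, 4), (5, 6), (5, 7), (6, 0), (6, 1), (6, 3), (6, 4), (6, 6), (6, 7), (7, 0), (7, 1), (7, 3), (7, 4), (7, 6), (7, 7)]

Answer: OO.OO.OO
OO.OO.OO
OO.OO.OO
OO.OO.OO
OO.OO.OO
OO.OO.OO
OO.OO.OO
OO.OO.OO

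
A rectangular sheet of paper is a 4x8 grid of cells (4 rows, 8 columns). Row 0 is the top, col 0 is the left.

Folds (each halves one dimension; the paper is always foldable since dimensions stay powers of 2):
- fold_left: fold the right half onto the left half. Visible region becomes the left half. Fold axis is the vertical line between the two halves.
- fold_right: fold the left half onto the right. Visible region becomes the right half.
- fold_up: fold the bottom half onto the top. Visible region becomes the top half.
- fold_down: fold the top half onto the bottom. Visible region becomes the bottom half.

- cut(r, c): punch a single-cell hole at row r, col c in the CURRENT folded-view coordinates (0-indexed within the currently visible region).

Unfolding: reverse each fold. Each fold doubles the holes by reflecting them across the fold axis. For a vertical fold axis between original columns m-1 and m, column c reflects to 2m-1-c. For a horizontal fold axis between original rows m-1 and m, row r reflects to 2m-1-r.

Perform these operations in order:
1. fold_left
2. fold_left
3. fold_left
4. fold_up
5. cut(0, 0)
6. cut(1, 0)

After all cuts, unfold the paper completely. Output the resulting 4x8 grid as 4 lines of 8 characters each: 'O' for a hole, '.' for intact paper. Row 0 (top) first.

Answer: OOOOOOOO
OOOOOOOO
OOOOOOOO
OOOOOOOO

Derivation:
Op 1 fold_left: fold axis v@4; visible region now rows[0,4) x cols[0,4) = 4x4
Op 2 fold_left: fold axis v@2; visible region now rows[0,4) x cols[0,2) = 4x2
Op 3 fold_left: fold axis v@1; visible region now rows[0,4) x cols[0,1) = 4x1
Op 4 fold_up: fold axis h@2; visible region now rows[0,2) x cols[0,1) = 2x1
Op 5 cut(0, 0): punch at orig (0,0); cuts so far [(0, 0)]; region rows[0,2) x cols[0,1) = 2x1
Op 6 cut(1, 0): punch at orig (1,0); cuts so far [(0, 0), (1, 0)]; region rows[0,2) x cols[0,1) = 2x1
Unfold 1 (reflect across h@2): 4 holes -> [(0, 0), (1, 0), (2, 0), (3, 0)]
Unfold 2 (reflect across v@1): 8 holes -> [(0, 0), (0, 1), (1, 0), (1, 1), (2, 0), (2, 1), (3, 0), (3, 1)]
Unfold 3 (reflect across v@2): 16 holes -> [(0, 0), (0, 1), (0, 2), (0, 3), (1, 0), (1, 1), (1, 2), (1, 3), (2, 0), (2, 1), (2, 2), (2, 3), (3, 0), (3, 1), (3, 2), (3, 3)]
Unfold 4 (reflect across v@4): 32 holes -> [(0, 0), (0, 1), (0, 2), (0, 3), (0, 4), (0, 5), (0, 6), (0, 7), (1, 0), (1, 1), (1, 2), (1, 3), (1, 4), (1, 5), (1, 6), (1, 7), (2, 0), (2, 1), (2, 2), (2, 3), (2, 4), (2, 5), (2, 6), (2, 7), (3, 0), (3, 1), (3, 2), (3, 3), (3, 4), (3, 5), (3, 6), (3, 7)]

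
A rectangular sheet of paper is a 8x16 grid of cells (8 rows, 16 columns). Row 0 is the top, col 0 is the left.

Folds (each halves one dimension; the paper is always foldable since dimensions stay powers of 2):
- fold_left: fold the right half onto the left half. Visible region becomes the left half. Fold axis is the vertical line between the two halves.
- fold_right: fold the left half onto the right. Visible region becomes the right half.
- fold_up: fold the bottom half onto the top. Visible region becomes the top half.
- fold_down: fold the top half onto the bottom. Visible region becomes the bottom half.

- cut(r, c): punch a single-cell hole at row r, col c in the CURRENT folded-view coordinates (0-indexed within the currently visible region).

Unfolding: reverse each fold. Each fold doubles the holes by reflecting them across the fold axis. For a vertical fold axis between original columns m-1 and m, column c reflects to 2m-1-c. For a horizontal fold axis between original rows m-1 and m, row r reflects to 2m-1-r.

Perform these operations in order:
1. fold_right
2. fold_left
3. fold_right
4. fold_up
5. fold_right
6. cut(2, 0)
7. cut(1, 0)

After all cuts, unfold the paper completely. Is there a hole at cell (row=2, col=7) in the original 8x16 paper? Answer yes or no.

Answer: yes

Derivation:
Op 1 fold_right: fold axis v@8; visible region now rows[0,8) x cols[8,16) = 8x8
Op 2 fold_left: fold axis v@12; visible region now rows[0,8) x cols[8,12) = 8x4
Op 3 fold_right: fold axis v@10; visible region now rows[0,8) x cols[10,12) = 8x2
Op 4 fold_up: fold axis h@4; visible region now rows[0,4) x cols[10,12) = 4x2
Op 5 fold_right: fold axis v@11; visible region now rows[0,4) x cols[11,12) = 4x1
Op 6 cut(2, 0): punch at orig (2,11); cuts so far [(2, 11)]; region rows[0,4) x cols[11,12) = 4x1
Op 7 cut(1, 0): punch at orig (1,11); cuts so far [(1, 11), (2, 11)]; region rows[0,4) x cols[11,12) = 4x1
Unfold 1 (reflect across v@11): 4 holes -> [(1, 10), (1, 11), (2, 10), (2, 11)]
Unfold 2 (reflect across h@4): 8 holes -> [(1, 10), (1, 11), (2, 10), (2, 11), (5, 10), (5, 11), (6, 10), (6, 11)]
Unfold 3 (reflect across v@10): 16 holes -> [(1, 8), (1, 9), (1, 10), (1, 11), (2, 8), (2, 9), (2, 10), (2, 11), (5, 8), (5, 9), (5, 10), (5, 11), (6, 8), (6, 9), (6, 10), (6, 11)]
Unfold 4 (reflect across v@12): 32 holes -> [(1, 8), (1, 9), (1, 10), (1, 11), (1, 12), (1, 13), (1, 14), (1, 15), (2, 8), (2, 9), (2, 10), (2, 11), (2, 12), (2, 13), (2, 14), (2, 15), (5, 8), (5, 9), (5, 10), (5, 11), (5, 12), (5, 13), (5, 14), (5, 15), (6, 8), (6, 9), (6, 10), (6, 11), (6, 12), (6, 13), (6, 14), (6, 15)]
Unfold 5 (reflect across v@8): 64 holes -> [(1, 0), (1, 1), (1, 2), (1, 3), (1, 4), (1, 5), (1, 6), (1, 7), (1, 8), (1, 9), (1, 10), (1, 11), (1, 12), (1, 13), (1, 14), (1, 15), (2, 0), (2, 1), (2, 2), (2, 3), (2, 4), (2, 5), (2, 6), (2, 7), (2, 8), (2, 9), (2, 10), (2, 11), (2, 12), (2, 13), (2, 14), (2, 15), (5, 0), (5, 1), (5, 2), (5, 3), (5, 4), (5, 5), (5, 6), (5, 7), (5, 8), (5, 9), (5, 10), (5, 11), (5, 12), (5, 13), (5, 14), (5, 15), (6, 0), (6, 1), (6, 2), (6, 3), (6, 4), (6, 5), (6, 6), (6, 7), (6, 8), (6, 9), (6, 10), (6, 11), (6, 12), (6, 13), (6, 14), (6, 15)]
Holes: [(1, 0), (1, 1), (1, 2), (1, 3), (1, 4), (1, 5), (1, 6), (1, 7), (1, 8), (1, 9), (1, 10), (1, 11), (1, 12), (1, 13), (1, 14), (1, 15), (2, 0), (2, 1), (2, 2), (2, 3), (2, 4), (2, 5), (2, 6), (2, 7), (2, 8), (2, 9), (2, 10), (2, 11), (2, 12), (2, 13), (2, 14), (2, 15), (5, 0), (5, 1), (5, 2), (5, 3), (5, 4), (5, 5), (5, 6), (5, 7), (5, 8), (5, 9), (5, 10), (5, 11), (5, 12), (5, 13), (5, 14), (5, 15), (6, 0), (6, 1), (6, 2), (6, 3), (6, 4), (6, 5), (6, 6), (6, 7), (6, 8), (6, 9), (6, 10), (6, 11), (6, 12), (6, 13), (6, 14), (6, 15)]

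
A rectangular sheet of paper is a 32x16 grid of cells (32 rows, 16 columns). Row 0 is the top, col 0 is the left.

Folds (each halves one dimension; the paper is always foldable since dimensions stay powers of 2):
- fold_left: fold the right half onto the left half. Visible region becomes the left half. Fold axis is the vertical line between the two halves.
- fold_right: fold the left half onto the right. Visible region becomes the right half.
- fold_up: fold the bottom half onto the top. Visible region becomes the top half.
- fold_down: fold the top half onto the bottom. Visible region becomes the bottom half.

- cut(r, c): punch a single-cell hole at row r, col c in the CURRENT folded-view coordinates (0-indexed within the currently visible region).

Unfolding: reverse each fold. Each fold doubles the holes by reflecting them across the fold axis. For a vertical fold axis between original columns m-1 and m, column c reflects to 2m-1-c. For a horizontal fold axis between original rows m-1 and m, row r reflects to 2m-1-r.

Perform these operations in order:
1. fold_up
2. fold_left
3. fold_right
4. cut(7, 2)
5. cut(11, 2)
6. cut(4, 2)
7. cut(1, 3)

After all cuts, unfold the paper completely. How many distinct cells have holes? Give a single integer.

Answer: 32

Derivation:
Op 1 fold_up: fold axis h@16; visible region now rows[0,16) x cols[0,16) = 16x16
Op 2 fold_left: fold axis v@8; visible region now rows[0,16) x cols[0,8) = 16x8
Op 3 fold_right: fold axis v@4; visible region now rows[0,16) x cols[4,8) = 16x4
Op 4 cut(7, 2): punch at orig (7,6); cuts so far [(7, 6)]; region rows[0,16) x cols[4,8) = 16x4
Op 5 cut(11, 2): punch at orig (11,6); cuts so far [(7, 6), (11, 6)]; region rows[0,16) x cols[4,8) = 16x4
Op 6 cut(4, 2): punch at orig (4,6); cuts so far [(4, 6), (7, 6), (11, 6)]; region rows[0,16) x cols[4,8) = 16x4
Op 7 cut(1, 3): punch at orig (1,7); cuts so far [(1, 7), (4, 6), (7, 6), (11, 6)]; region rows[0,16) x cols[4,8) = 16x4
Unfold 1 (reflect across v@4): 8 holes -> [(1, 0), (1, 7), (4, 1), (4, 6), (7, 1), (7, 6), (11, 1), (11, 6)]
Unfold 2 (reflect across v@8): 16 holes -> [(1, 0), (1, 7), (1, 8), (1, 15), (4, 1), (4, 6), (4, 9), (4, 14), (7, 1), (7, 6), (7, 9), (7, 14), (11, 1), (11, 6), (11, 9), (11, 14)]
Unfold 3 (reflect across h@16): 32 holes -> [(1, 0), (1, 7), (1, 8), (1, 15), (4, 1), (4, 6), (4, 9), (4, 14), (7, 1), (7, 6), (7, 9), (7, 14), (11, 1), (11, 6), (11, 9), (11, 14), (20, 1), (20, 6), (20, 9), (20, 14), (24, 1), (24, 6), (24, 9), (24, 14), (27, 1), (27, 6), (27, 9), (27, 14), (30, 0), (30, 7), (30, 8), (30, 15)]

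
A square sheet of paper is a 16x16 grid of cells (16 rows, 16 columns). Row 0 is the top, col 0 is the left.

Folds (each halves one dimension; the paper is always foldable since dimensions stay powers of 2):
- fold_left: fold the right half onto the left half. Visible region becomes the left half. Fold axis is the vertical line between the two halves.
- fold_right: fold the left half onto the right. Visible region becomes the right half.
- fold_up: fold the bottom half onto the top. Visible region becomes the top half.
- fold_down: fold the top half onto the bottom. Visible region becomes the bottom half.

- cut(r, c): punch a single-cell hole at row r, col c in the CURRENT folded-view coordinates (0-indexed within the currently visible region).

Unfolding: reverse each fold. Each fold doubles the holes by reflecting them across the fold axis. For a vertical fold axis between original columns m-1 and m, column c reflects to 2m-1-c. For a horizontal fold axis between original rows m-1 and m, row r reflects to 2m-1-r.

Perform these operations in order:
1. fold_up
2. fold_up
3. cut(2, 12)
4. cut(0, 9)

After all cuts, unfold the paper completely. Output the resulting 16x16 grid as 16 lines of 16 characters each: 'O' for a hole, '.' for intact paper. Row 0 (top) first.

Op 1 fold_up: fold axis h@8; visible region now rows[0,8) x cols[0,16) = 8x16
Op 2 fold_up: fold axis h@4; visible region now rows[0,4) x cols[0,16) = 4x16
Op 3 cut(2, 12): punch at orig (2,12); cuts so far [(2, 12)]; region rows[0,4) x cols[0,16) = 4x16
Op 4 cut(0, 9): punch at orig (0,9); cuts so far [(0, 9), (2, 12)]; region rows[0,4) x cols[0,16) = 4x16
Unfold 1 (reflect across h@4): 4 holes -> [(0, 9), (2, 12), (5, 12), (7, 9)]
Unfold 2 (reflect across h@8): 8 holes -> [(0, 9), (2, 12), (5, 12), (7, 9), (8, 9), (10, 12), (13, 12), (15, 9)]

Answer: .........O......
................
............O...
................
................
............O...
................
.........O......
.........O......
................
............O...
................
................
............O...
................
.........O......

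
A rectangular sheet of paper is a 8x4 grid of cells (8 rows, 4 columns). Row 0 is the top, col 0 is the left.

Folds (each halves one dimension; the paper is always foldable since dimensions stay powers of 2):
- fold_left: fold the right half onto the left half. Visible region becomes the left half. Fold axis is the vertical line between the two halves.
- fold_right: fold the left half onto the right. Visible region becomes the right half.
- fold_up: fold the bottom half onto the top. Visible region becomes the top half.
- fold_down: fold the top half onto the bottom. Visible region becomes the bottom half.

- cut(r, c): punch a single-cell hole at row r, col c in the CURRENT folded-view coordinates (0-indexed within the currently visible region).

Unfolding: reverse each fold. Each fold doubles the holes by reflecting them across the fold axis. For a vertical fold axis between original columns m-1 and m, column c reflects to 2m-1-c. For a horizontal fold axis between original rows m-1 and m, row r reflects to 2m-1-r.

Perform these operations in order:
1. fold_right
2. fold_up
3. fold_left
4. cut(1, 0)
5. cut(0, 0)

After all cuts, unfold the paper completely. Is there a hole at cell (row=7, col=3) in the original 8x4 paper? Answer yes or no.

Answer: yes

Derivation:
Op 1 fold_right: fold axis v@2; visible region now rows[0,8) x cols[2,4) = 8x2
Op 2 fold_up: fold axis h@4; visible region now rows[0,4) x cols[2,4) = 4x2
Op 3 fold_left: fold axis v@3; visible region now rows[0,4) x cols[2,3) = 4x1
Op 4 cut(1, 0): punch at orig (1,2); cuts so far [(1, 2)]; region rows[0,4) x cols[2,3) = 4x1
Op 5 cut(0, 0): punch at orig (0,2); cuts so far [(0, 2), (1, 2)]; region rows[0,4) x cols[2,3) = 4x1
Unfold 1 (reflect across v@3): 4 holes -> [(0, 2), (0, 3), (1, 2), (1, 3)]
Unfold 2 (reflect across h@4): 8 holes -> [(0, 2), (0, 3), (1, 2), (1, 3), (6, 2), (6, 3), (7, 2), (7, 3)]
Unfold 3 (reflect across v@2): 16 holes -> [(0, 0), (0, 1), (0, 2), (0, 3), (1, 0), (1, 1), (1, 2), (1, 3), (6, 0), (6, 1), (6, 2), (6, 3), (7, 0), (7, 1), (7, 2), (7, 3)]
Holes: [(0, 0), (0, 1), (0, 2), (0, 3), (1, 0), (1, 1), (1, 2), (1, 3), (6, 0), (6, 1), (6, 2), (6, 3), (7, 0), (7, 1), (7, 2), (7, 3)]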